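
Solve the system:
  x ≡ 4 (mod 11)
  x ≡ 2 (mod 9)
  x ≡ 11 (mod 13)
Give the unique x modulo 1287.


Moduli 11, 9, 13 are pairwise coprime; by CRT there is a unique solution modulo M = 11 · 9 · 13 = 1287.
Solve pairwise, accumulating the modulus:
  Start with x ≡ 4 (mod 11).
  Combine with x ≡ 2 (mod 9): since gcd(11, 9) = 1, we get a unique residue mod 99.
    Write x = 4 + 11·t and substitute into x ≡ 2 (mod 9): 11·t ≡ 2 − 4 = -2 (mod 9).
    Reduce coefficients mod 9: 2·t ≡ 7 (mod 9).
    The inverse of 2 mod 9 is 5 (since 2·5 = 10 = 1·9 + 1), so t ≡ 5·7 = 35 ≡ 8 (mod 9).
    Then x = 4 + 11·8 = 92, valid modulo lcm(11, 9) = 99: x ≡ 92 (mod 99).
  Combine with x ≡ 11 (mod 13): since gcd(99, 13) = 1, we get a unique residue mod 1287.
    Write x = 92 + 99·t and substitute into x ≡ 11 (mod 13): 99·t ≡ 11 − 92 = -81 (mod 13).
    Reduce coefficients mod 13: 8·t ≡ 10 (mod 13).
    The inverse of 8 mod 13 is 5 (since 8·5 = 40 = 3·13 + 1), so t ≡ 5·10 = 50 ≡ 11 (mod 13).
    Then x = 92 + 99·11 = 1181, valid modulo lcm(99, 13) = 1287: x ≡ 1181 (mod 1287).
Verify: 1181 mod 11 = 4 ✓, 1181 mod 9 = 2 ✓, 1181 mod 13 = 11 ✓.

x ≡ 1181 (mod 1287).


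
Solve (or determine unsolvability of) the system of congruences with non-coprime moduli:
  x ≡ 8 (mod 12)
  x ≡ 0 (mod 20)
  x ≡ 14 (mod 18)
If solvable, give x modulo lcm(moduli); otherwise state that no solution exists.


Moduli 12, 20, 18 are not pairwise coprime, so CRT works modulo lcm(m_i) when all pairwise compatibility conditions hold.
Pairwise compatibility: gcd(m_i, m_j) must divide a_i - a_j for every pair.
Merge one congruence at a time:
  Start: x ≡ 8 (mod 12).
  Combine with x ≡ 0 (mod 20): gcd(12, 20) = 4; 0 - 8 = -8, which IS divisible by 4, so compatible.
    Write x = 8 + 12·t and substitute into x ≡ 0 (mod 20): 12·t ≡ 0 − 8 = -8 (mod 20).
    Divide the congruence (and modulus) by g = 4: 3·t ≡ -2 (mod 5).
    Reduce coefficients mod 5: 3·t ≡ 3 (mod 5).
    The inverse of 3 mod 5 is 2 (since 3·2 = 6 = 1·5 + 1), so t ≡ 2·3 = 6 ≡ 1 (mod 5).
    Then x = 8 + 12·1 = 20, valid modulo lcm(12, 20) = 60: x ≡ 20 (mod 60).
  Combine with x ≡ 14 (mod 18): gcd(60, 18) = 6; 14 - 20 = -6, which IS divisible by 6, so compatible.
    Write x = 20 + 60·t and substitute into x ≡ 14 (mod 18): 60·t ≡ 14 − 20 = -6 (mod 18).
    Divide the congruence (and modulus) by g = 6: 10·t ≡ -1 (mod 3).
    Reduce coefficients mod 3: 1·t ≡ 2 (mod 3).
    So t ≡ 2 (mod 3).
    Then x = 20 + 60·2 = 140, valid modulo lcm(60, 18) = 180: x ≡ 140 (mod 180).
Verify: 140 mod 12 = 8, 140 mod 20 = 0, 140 mod 18 = 14.

x ≡ 140 (mod 180).


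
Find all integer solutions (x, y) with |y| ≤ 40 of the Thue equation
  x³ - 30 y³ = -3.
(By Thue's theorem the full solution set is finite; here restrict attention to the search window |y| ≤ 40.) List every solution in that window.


The equation is x³ - 30y³ = -3. For fixed y, x³ = 30·y³ − 3, so a solution requires the RHS to be a perfect cube.
Strategy: iterate y from -40 to 40, compute RHS = 30·y³ − 3, and check whether it is a (positive or negative) perfect cube.
Check small values of y:
  y = 0: RHS = -3 is not a perfect cube.
  y = 1: RHS = 27 = (3)³ ⇒ x = 3 works.
  y = -1: RHS = -33 is not a perfect cube.
  y = 2: RHS = 237 is not a perfect cube.
  y = -2: RHS = -243 is not a perfect cube.
  y = 3: RHS = 807 is not a perfect cube.
  y = -3: RHS = -813 is not a perfect cube.
Continuing the search up to |y| = 40 finds no further solutions beyond those listed.
Collected solutions: (3, 1).

Solutions (with |y| ≤ 40): (3, 1).


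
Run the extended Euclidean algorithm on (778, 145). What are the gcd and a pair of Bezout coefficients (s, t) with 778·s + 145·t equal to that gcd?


Euclidean algorithm on (778, 145) — divide until remainder is 0:
  778 = 5 · 145 + 53
  145 = 2 · 53 + 39
  53 = 1 · 39 + 14
  39 = 2 · 14 + 11
  14 = 1 · 11 + 3
  11 = 3 · 3 + 2
  3 = 1 · 2 + 1
  2 = 2 · 1 + 0
gcd(778, 145) = 1.
Track Bezout coefficients alongside the remainders: start with r₀ = 778 = a·1 + b·0 (s = 1, t = 0) and r₁ = 145 = a·0 + b·1 (s = 0, t = 1); each new remainder r_{k+1} = r_{k-1} − q_k·r_k inherits s_{k+1} = s_{k-1} − q_k·s_k, t_{k+1} = t_{k-1} − q_k·t_k, so r_k = a·s_k + b·t_k at every step:
  q = 5: r = 53, s = 1 − 5·0 = 1, t = 0 − 5·1 = -5  (check: 778·1 + 145·(-5) = 53)
  q = 2: r = 39, s = 0 − 2·1 = -2, t = 1 − 2·(-5) = 11  (check: 778·(-2) + 145·11 = 39)
  q = 1: r = 14, s = 1 − 1·(-2) = 3, t = -5 − 1·11 = -16  (check: 778·3 + 145·(-16) = 14)
  q = 2: r = 11, s = -2 − 2·3 = -8, t = 11 − 2·(-16) = 43  (check: 778·(-8) + 145·43 = 11)
  q = 1: r = 3, s = 3 − 1·(-8) = 11, t = -16 − 1·43 = -59  (check: 778·11 + 145·(-59) = 3)
  q = 3: r = 2, s = -8 − 3·11 = -41, t = 43 − 3·(-59) = 220  (check: 778·(-41) + 145·220 = 2)
  q = 1: r = 1, s = 11 − 1·(-41) = 52, t = -59 − 1·220 = -279  (check: 778·52 + 145·(-279) = 1)
The row with r = 1 (the gcd) gives the Bezout coefficients s = 52, t = -279.
Result: 778 · (52) + 145 · (-279) = 1.

gcd(778, 145) = 1; s = 52, t = -279 (check: 778·52 + 145·(-279) = 1).


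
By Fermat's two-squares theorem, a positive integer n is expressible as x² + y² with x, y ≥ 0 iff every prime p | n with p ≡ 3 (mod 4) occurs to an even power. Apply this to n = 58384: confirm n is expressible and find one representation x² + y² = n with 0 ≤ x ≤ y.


Step 1: Factor n = 58384 = 2^4 · 41 · 89.
Step 2: Check the mod-4 condition on each prime factor: 2 = 2 (special); 41 ≡ 1 (mod 4), exponent 1; 89 ≡ 1 (mod 4), exponent 1.
All primes ≡ 3 (mod 4) appear to even exponent (or don't appear), so by the two-squares theorem n IS expressible as a sum of two squares.
Step 3: Build a representation. Group n = k² · m with k = 4 and m = 41 · 89 = 3649 (a product of primes ≡ 1 (mod 4)); a representation of m scales to one of n via (k·x)² + (k·y)² = k²(x² + y²). Each prime p ≡ 1 (mod 4) is itself a sum of two squares; find a² by testing p − a² for a perfect square:
  41: 41 − 1² = 40, 41 − 2² = 37, 41 − 3² = 32, 41 − 4² = 25 = 5² ⇒ 41 = 4² + 5².
  89: 89 − 1² = 88, 89 − 2² = 85, 89 − 3² = 80, 89 − 4² = 73, 89 − 5² = 64 = 8² ⇒ 89 = 5² + 8².
  Combine using the Brahmagupta–Fibonacci identity (a² + b²)(c² + d²) = (ac − bd)² + (ad + bc)² = (ac + bd)² + (ad − bc)²:
  41 · 89 = 3649: from (4² + 5²)(5² + 8²), take (4·5 − 5·8, 4·8 + 5·5) = (20 − 40, 32 + 25) = (-20, 57); dropping signs (only squares matter) gives (20, 57); check 20² + 57² = 400 + 3249 = 3649 ✓.
  Scale by k = 4: (4·20, 4·57) = (80, 228).
Step 4: Order so x ≤ y and verify: 80² + 228² = 6400 + 51984 = 58384 = n. ✓

n = 58384 = 80² + 228² (one valid representation with x ≤ y).


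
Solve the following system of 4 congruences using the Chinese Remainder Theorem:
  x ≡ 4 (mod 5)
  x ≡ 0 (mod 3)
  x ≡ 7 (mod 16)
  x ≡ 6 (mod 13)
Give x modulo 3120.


Product of moduli M = 5 · 3 · 16 · 13 = 3120.
Merge one congruence at a time:
  Start: x ≡ 4 (mod 5).
  Combine with x ≡ 0 (mod 3); new modulus lcm = 15.
    Write x = 4 + 5·t and substitute into x ≡ 0 (mod 3): 5·t ≡ 0 − 4 = -4 (mod 3).
    Reduce coefficients mod 3: 2·t ≡ 2 (mod 3).
    The inverse of 2 mod 3 is 2 (since 2·2 = 4 = 1·3 + 1), so t ≡ 2·2 = 4 ≡ 1 (mod 3).
    Then x = 4 + 5·1 = 9, valid modulo lcm(5, 3) = 15: x ≡ 9 (mod 15).
  Combine with x ≡ 7 (mod 16); new modulus lcm = 240.
    Write x = 9 + 15·t and substitute into x ≡ 7 (mod 16): 15·t ≡ 7 − 9 = -2 (mod 16).
    Reduce coefficients mod 16: 15·t ≡ 14 (mod 16).
    The inverse of 15 mod 16 is 15 (since 15·15 = 225 = 14·16 + 1), so t ≡ 15·14 = 210 ≡ 2 (mod 16).
    Then x = 9 + 15·2 = 39, valid modulo lcm(15, 16) = 240: x ≡ 39 (mod 240).
  Combine with x ≡ 6 (mod 13); new modulus lcm = 3120.
    Write x = 39 + 240·t and substitute into x ≡ 6 (mod 13): 240·t ≡ 6 − 39 = -33 (mod 13).
    Reduce coefficients mod 13: 6·t ≡ 6 (mod 13).
    The inverse of 6 mod 13 is 11 (since 6·11 = 66 = 5·13 + 1), so t ≡ 11·6 = 66 ≡ 1 (mod 13).
    Then x = 39 + 240·1 = 279, valid modulo lcm(240, 13) = 3120: x ≡ 279 (mod 3120).
Verify against each original: 279 mod 5 = 4, 279 mod 3 = 0, 279 mod 16 = 7, 279 mod 13 = 6.

x ≡ 279 (mod 3120).


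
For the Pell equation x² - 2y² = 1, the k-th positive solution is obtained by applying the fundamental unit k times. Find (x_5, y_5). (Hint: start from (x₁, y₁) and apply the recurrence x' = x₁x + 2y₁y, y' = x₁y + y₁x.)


Step 1: Find the fundamental solution (x₁, y₁) of x² - 2y² = 1.
  Expand √2 as a continued fraction. a₀ = ⌊√2⌋ = 1; iterate m_{k+1} = d_k·a_k − m_k, d_{k+1} = (2 − m_{k+1}²)/d_k, a_{k+1} = ⌊(a₀ + m_{k+1})/d_{k+1}⌋ (starting m₀ = 0, d₀ = 1), with convergents p_k = a_k·p_{k-1} + p_{k-2}, q_k = a_k·q_{k-1} + q_{k-2} (p₋₁ = 1, q₋₁ = 0):
  k = 0: a₀ = 1; p₀/q₀ = 1/1; p₀² − 2·q₀² = 1 − 2 = -1.
  k = 1: m = 1, d = 1, a = ⌊(1 + 1)/1⌋ = 2; p/q = (2·1 + 1)/(2·1 + 0) = 3/2; p² − 2·q² = 9 − 8 = 1.
  The first convergent with p² − 2·q² = 1 gives the fundamental solution (x₁, y₁) = (3, 2).
Step 2: Apply the recurrence (x_{n+1}, y_{n+1}) = (x₁x_n + 2y₁y_n, x₁y_n + y₁x_n) repeatedly.
  From (x_1, y_1) = (3, 2): x_2 = 3·3 + 2·2·2 = 17; y_2 = 3·2 + 2·3 = 12.
  From (x_2, y_2) = (17, 12): x_3 = 3·17 + 2·2·12 = 99; y_3 = 3·12 + 2·17 = 70.
  From (x_3, y_3) = (99, 70): x_4 = 3·99 + 2·2·70 = 577; y_4 = 3·70 + 2·99 = 408.
  From (x_4, y_4) = (577, 408): x_5 = 3·577 + 2·2·408 = 3363; y_5 = 3·408 + 2·577 = 2378.
Step 3: Verify x_5² - 2·y_5² = 11309769 - 11309768 = 1 (should be 1). ✓

(x_1, y_1) = (3, 2); (x_5, y_5) = (3363, 2378).


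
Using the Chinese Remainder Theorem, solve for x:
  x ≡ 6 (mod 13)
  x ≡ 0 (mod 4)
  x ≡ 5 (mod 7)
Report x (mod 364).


Moduli 13, 4, 7 are pairwise coprime; by CRT there is a unique solution modulo M = 13 · 4 · 7 = 364.
Solve pairwise, accumulating the modulus:
  Start with x ≡ 6 (mod 13).
  Combine with x ≡ 0 (mod 4): since gcd(13, 4) = 1, we get a unique residue mod 52.
    Write x = 6 + 13·t and substitute into x ≡ 0 (mod 4): 13·t ≡ 0 − 6 = -6 (mod 4).
    Reduce coefficients mod 4: 1·t ≡ 2 (mod 4).
    So t ≡ 2 (mod 4).
    Then x = 6 + 13·2 = 32, valid modulo lcm(13, 4) = 52: x ≡ 32 (mod 52).
  Combine with x ≡ 5 (mod 7): since gcd(52, 7) = 1, we get a unique residue mod 364.
    Write x = 32 + 52·t and substitute into x ≡ 5 (mod 7): 52·t ≡ 5 − 32 = -27 (mod 7).
    Reduce coefficients mod 7: 3·t ≡ 1 (mod 7).
    The inverse of 3 mod 7 is 5 (since 3·5 = 15 = 2·7 + 1), so t ≡ 5·1 = 5 ≡ 5 (mod 7).
    Then x = 32 + 52·5 = 292, valid modulo lcm(52, 7) = 364: x ≡ 292 (mod 364).
Verify: 292 mod 13 = 6 ✓, 292 mod 4 = 0 ✓, 292 mod 7 = 5 ✓.

x ≡ 292 (mod 364).


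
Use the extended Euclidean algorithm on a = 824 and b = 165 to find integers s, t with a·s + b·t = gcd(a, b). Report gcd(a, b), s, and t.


Euclidean algorithm on (824, 165) — divide until remainder is 0:
  824 = 4 · 165 + 164
  165 = 1 · 164 + 1
  164 = 164 · 1 + 0
gcd(824, 165) = 1.
Track Bezout coefficients alongside the remainders: start with r₀ = 824 = a·1 + b·0 (s = 1, t = 0) and r₁ = 165 = a·0 + b·1 (s = 0, t = 1); each new remainder r_{k+1} = r_{k-1} − q_k·r_k inherits s_{k+1} = s_{k-1} − q_k·s_k, t_{k+1} = t_{k-1} − q_k·t_k, so r_k = a·s_k + b·t_k at every step:
  q = 4: r = 164, s = 1 − 4·0 = 1, t = 0 − 4·1 = -4  (check: 824·1 + 165·(-4) = 164)
  q = 1: r = 1, s = 0 − 1·1 = -1, t = 1 − 1·(-4) = 5  (check: 824·(-1) + 165·5 = 1)
The row with r = 1 (the gcd) gives the Bezout coefficients s = -1, t = 5.
Result: 824 · (-1) + 165 · (5) = 1.

gcd(824, 165) = 1; s = -1, t = 5 (check: 824·(-1) + 165·5 = 1).


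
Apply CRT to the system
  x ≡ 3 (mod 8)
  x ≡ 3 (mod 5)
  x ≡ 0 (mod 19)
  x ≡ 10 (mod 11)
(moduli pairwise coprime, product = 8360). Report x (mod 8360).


Product of moduli M = 8 · 5 · 19 · 11 = 8360.
Merge one congruence at a time:
  Start: x ≡ 3 (mod 8).
  Combine with x ≡ 3 (mod 5); new modulus lcm = 40.
    Write x = 3 + 8·t and substitute into x ≡ 3 (mod 5): 8·t ≡ 3 − 3 = 0 (mod 5).
    Reduce coefficients mod 5: 3·t ≡ 0 (mod 5).
    The inverse of 3 mod 5 is 2 (since 3·2 = 6 = 1·5 + 1), so t ≡ 2·0 = 0 ≡ 0 (mod 5).
    Then x = 3 + 8·0 = 3, valid modulo lcm(8, 5) = 40: x ≡ 3 (mod 40).
  Combine with x ≡ 0 (mod 19); new modulus lcm = 760.
    Write x = 3 + 40·t and substitute into x ≡ 0 (mod 19): 40·t ≡ 0 − 3 = -3 (mod 19).
    Reduce coefficients mod 19: 2·t ≡ 16 (mod 19).
    The inverse of 2 mod 19 is 10 (since 2·10 = 20 = 1·19 + 1), so t ≡ 10·16 = 160 ≡ 8 (mod 19).
    Then x = 3 + 40·8 = 323, valid modulo lcm(40, 19) = 760: x ≡ 323 (mod 760).
  Combine with x ≡ 10 (mod 11); new modulus lcm = 8360.
    Write x = 323 + 760·t and substitute into x ≡ 10 (mod 11): 760·t ≡ 10 − 323 = -313 (mod 11).
    Reduce coefficients mod 11: 1·t ≡ 6 (mod 11).
    So t ≡ 6 (mod 11).
    Then x = 323 + 760·6 = 4883, valid modulo lcm(760, 11) = 8360: x ≡ 4883 (mod 8360).
Verify against each original: 4883 mod 8 = 3, 4883 mod 5 = 3, 4883 mod 19 = 0, 4883 mod 11 = 10.

x ≡ 4883 (mod 8360).


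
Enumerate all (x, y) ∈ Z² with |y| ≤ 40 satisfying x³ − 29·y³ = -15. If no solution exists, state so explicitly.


The equation is x³ - 29y³ = -15. For fixed y, x³ = 29·y³ − 15, so a solution requires the RHS to be a perfect cube.
Strategy: iterate y from -40 to 40, compute RHS = 29·y³ − 15, and check whether it is a (positive or negative) perfect cube.
Check small values of y:
  y = 0: RHS = -15 is not a perfect cube.
  y = 1: RHS = 14 is not a perfect cube.
  y = -1: RHS = -44 is not a perfect cube.
  y = 2: RHS = 217 is not a perfect cube.
  y = -2: RHS = -247 is not a perfect cube.
  y = 3: RHS = 768 is not a perfect cube.
  y = -3: RHS = -798 is not a perfect cube.
Continuing the search up to |y| = 40 finds no solutions either.
No (x, y) in the scanned range satisfies the equation.

No integer solutions with |y| ≤ 40.


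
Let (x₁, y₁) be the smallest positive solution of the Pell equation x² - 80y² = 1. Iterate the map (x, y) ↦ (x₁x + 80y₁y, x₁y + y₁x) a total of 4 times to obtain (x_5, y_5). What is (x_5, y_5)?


Step 1: Find the fundamental solution (x₁, y₁) of x² - 80y² = 1.
  Expand √80 as a continued fraction. a₀ = ⌊√80⌋ = 8; iterate m_{k+1} = d_k·a_k − m_k, d_{k+1} = (80 − m_{k+1}²)/d_k, a_{k+1} = ⌊(a₀ + m_{k+1})/d_{k+1}⌋ (starting m₀ = 0, d₀ = 1), with convergents p_k = a_k·p_{k-1} + p_{k-2}, q_k = a_k·q_{k-1} + q_{k-2} (p₋₁ = 1, q₋₁ = 0):
  k = 0: a₀ = 8; p₀/q₀ = 8/1; p₀² − 80·q₀² = 64 − 80 = -16.
  k = 1: m = 8, d = 16, a = ⌊(8 + 8)/16⌋ = 1; p/q = (1·8 + 1)/(1·1 + 0) = 9/1; p² − 80·q² = 81 − 80 = 1.
  The first convergent with p² − 80·q² = 1 gives the fundamental solution (x₁, y₁) = (9, 1).
Step 2: Apply the recurrence (x_{n+1}, y_{n+1}) = (x₁x_n + 80y₁y_n, x₁y_n + y₁x_n) repeatedly.
  From (x_1, y_1) = (9, 1): x_2 = 9·9 + 80·1·1 = 161; y_2 = 9·1 + 1·9 = 18.
  From (x_2, y_2) = (161, 18): x_3 = 9·161 + 80·1·18 = 2889; y_3 = 9·18 + 1·161 = 323.
  From (x_3, y_3) = (2889, 323): x_4 = 9·2889 + 80·1·323 = 51841; y_4 = 9·323 + 1·2889 = 5796.
  From (x_4, y_4) = (51841, 5796): x_5 = 9·51841 + 80·1·5796 = 930249; y_5 = 9·5796 + 1·51841 = 104005.
Step 3: Verify x_5² - 80·y_5² = 865363202001 - 865363202000 = 1 (should be 1). ✓

(x_1, y_1) = (9, 1); (x_5, y_5) = (930249, 104005).


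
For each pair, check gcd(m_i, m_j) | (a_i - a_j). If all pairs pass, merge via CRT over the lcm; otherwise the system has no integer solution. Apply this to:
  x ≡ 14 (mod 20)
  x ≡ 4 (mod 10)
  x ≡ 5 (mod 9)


Moduli 20, 10, 9 are not pairwise coprime, so CRT works modulo lcm(m_i) when all pairwise compatibility conditions hold.
Pairwise compatibility: gcd(m_i, m_j) must divide a_i - a_j for every pair.
Merge one congruence at a time:
  Start: x ≡ 14 (mod 20).
  Combine with x ≡ 4 (mod 10): gcd(20, 10) = 10; 4 - 14 = -10, which IS divisible by 10, so compatible.
    Write x = 14 + 20·t and substitute into x ≡ 4 (mod 10): 20·t ≡ 4 − 14 = -10 (mod 10).
    Divide the congruence (and modulus) by g = 10: 2·t ≡ -1 (mod 1).
    Modulo 1 every t works; take t = 0.
    Then x = 14 + 20·0 = 14, valid modulo lcm(20, 10) = 20: x ≡ 14 (mod 20).
  Combine with x ≡ 5 (mod 9): gcd(20, 9) = 1; 5 - 14 = -9, which IS divisible by 1, so compatible.
    Write x = 14 + 20·t and substitute into x ≡ 5 (mod 9): 20·t ≡ 5 − 14 = -9 (mod 9).
    Reduce coefficients mod 9: 2·t ≡ 0 (mod 9).
    The inverse of 2 mod 9 is 5 (since 2·5 = 10 = 1·9 + 1), so t ≡ 5·0 = 0 ≡ 0 (mod 9).
    Then x = 14 + 20·0 = 14, valid modulo lcm(20, 9) = 180: x ≡ 14 (mod 180).
Verify: 14 mod 20 = 14, 14 mod 10 = 4, 14 mod 9 = 5.

x ≡ 14 (mod 180).


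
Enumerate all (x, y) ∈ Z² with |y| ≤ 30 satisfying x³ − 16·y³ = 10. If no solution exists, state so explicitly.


The equation is x³ - 16y³ = 10. For fixed y, x³ = 16·y³ + 10, so a solution requires the RHS to be a perfect cube.
Strategy: iterate y from -30 to 30, compute RHS = 16·y³ + 10, and check whether it is a (positive or negative) perfect cube.
Check small values of y:
  y = 0: RHS = 10 is not a perfect cube.
  y = 1: RHS = 26 is not a perfect cube.
  y = -1: RHS = -6 is not a perfect cube.
  y = 2: RHS = 138 is not a perfect cube.
  y = -2: RHS = -118 is not a perfect cube.
  y = 3: RHS = 442 is not a perfect cube.
  y = -3: RHS = -422 is not a perfect cube.
Continuing the search up to |y| = 30 finds no solutions either.
No (x, y) in the scanned range satisfies the equation.

No integer solutions with |y| ≤ 30.


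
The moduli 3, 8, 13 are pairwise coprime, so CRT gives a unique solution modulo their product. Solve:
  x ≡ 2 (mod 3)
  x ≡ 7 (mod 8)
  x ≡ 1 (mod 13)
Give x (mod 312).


Moduli 3, 8, 13 are pairwise coprime; by CRT there is a unique solution modulo M = 3 · 8 · 13 = 312.
Solve pairwise, accumulating the modulus:
  Start with x ≡ 2 (mod 3).
  Combine with x ≡ 7 (mod 8): since gcd(3, 8) = 1, we get a unique residue mod 24.
    Write x = 2 + 3·t and substitute into x ≡ 7 (mod 8): 3·t ≡ 7 − 2 = 5 (mod 8).
    The inverse of 3 mod 8 is 3 (since 3·3 = 9 = 1·8 + 1), so t ≡ 3·5 = 15 ≡ 7 (mod 8).
    Then x = 2 + 3·7 = 23, valid modulo lcm(3, 8) = 24: x ≡ 23 (mod 24).
  Combine with x ≡ 1 (mod 13): since gcd(24, 13) = 1, we get a unique residue mod 312.
    Write x = 23 + 24·t and substitute into x ≡ 1 (mod 13): 24·t ≡ 1 − 23 = -22 (mod 13).
    Reduce coefficients mod 13: 11·t ≡ 4 (mod 13).
    The inverse of 11 mod 13 is 6 (since 11·6 = 66 = 5·13 + 1), so t ≡ 6·4 = 24 ≡ 11 (mod 13).
    Then x = 23 + 24·11 = 287, valid modulo lcm(24, 13) = 312: x ≡ 287 (mod 312).
Verify: 287 mod 3 = 2 ✓, 287 mod 8 = 7 ✓, 287 mod 13 = 1 ✓.

x ≡ 287 (mod 312).


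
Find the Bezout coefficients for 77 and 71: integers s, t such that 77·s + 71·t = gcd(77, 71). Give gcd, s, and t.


Euclidean algorithm on (77, 71) — divide until remainder is 0:
  77 = 1 · 71 + 6
  71 = 11 · 6 + 5
  6 = 1 · 5 + 1
  5 = 5 · 1 + 0
gcd(77, 71) = 1.
Track Bezout coefficients alongside the remainders: start with r₀ = 77 = a·1 + b·0 (s = 1, t = 0) and r₁ = 71 = a·0 + b·1 (s = 0, t = 1); each new remainder r_{k+1} = r_{k-1} − q_k·r_k inherits s_{k+1} = s_{k-1} − q_k·s_k, t_{k+1} = t_{k-1} − q_k·t_k, so r_k = a·s_k + b·t_k at every step:
  q = 1: r = 6, s = 1 − 1·0 = 1, t = 0 − 1·1 = -1  (check: 77·1 + 71·(-1) = 6)
  q = 11: r = 5, s = 0 − 11·1 = -11, t = 1 − 11·(-1) = 12  (check: 77·(-11) + 71·12 = 5)
  q = 1: r = 1, s = 1 − 1·(-11) = 12, t = -1 − 1·12 = -13  (check: 77·12 + 71·(-13) = 1)
The row with r = 1 (the gcd) gives the Bezout coefficients s = 12, t = -13.
Result: 77 · (12) + 71 · (-13) = 1.

gcd(77, 71) = 1; s = 12, t = -13 (check: 77·12 + 71·(-13) = 1).


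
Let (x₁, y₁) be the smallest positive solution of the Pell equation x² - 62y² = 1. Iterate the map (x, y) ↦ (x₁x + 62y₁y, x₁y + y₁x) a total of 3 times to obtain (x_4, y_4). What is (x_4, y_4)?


Step 1: Find the fundamental solution (x₁, y₁) of x² - 62y² = 1.
  Expand √62 as a continued fraction. a₀ = ⌊√62⌋ = 7; iterate m_{k+1} = d_k·a_k − m_k, d_{k+1} = (62 − m_{k+1}²)/d_k, a_{k+1} = ⌊(a₀ + m_{k+1})/d_{k+1}⌋ (starting m₀ = 0, d₀ = 1), with convergents p_k = a_k·p_{k-1} + p_{k-2}, q_k = a_k·q_{k-1} + q_{k-2} (p₋₁ = 1, q₋₁ = 0):
  k = 0: a₀ = 7; p₀/q₀ = 7/1; p₀² − 62·q₀² = 49 − 62 = -13.
  k = 1: m = 7, d = 13, a = ⌊(7 + 7)/13⌋ = 1; p/q = (1·7 + 1)/(1·1 + 0) = 8/1; p² − 62·q² = 64 − 62 = 2.
  k = 2: m = 6, d = 2, a = ⌊(7 + 6)/2⌋ = 6; p/q = (6·8 + 7)/(6·1 + 1) = 55/7; p² − 62·q² = 3025 − 3038 = -13.
  k = 3: m = 6, d = 13, a = ⌊(7 + 6)/13⌋ = 1; p/q = (1·55 + 8)/(1·7 + 1) = 63/8; p² − 62·q² = 3969 − 3968 = 1.
  The first convergent with p² − 62·q² = 1 gives the fundamental solution (x₁, y₁) = (63, 8).
Step 2: Apply the recurrence (x_{n+1}, y_{n+1}) = (x₁x_n + 62y₁y_n, x₁y_n + y₁x_n) repeatedly.
  From (x_1, y_1) = (63, 8): x_2 = 63·63 + 62·8·8 = 7937; y_2 = 63·8 + 8·63 = 1008.
  From (x_2, y_2) = (7937, 1008): x_3 = 63·7937 + 62·8·1008 = 999999; y_3 = 63·1008 + 8·7937 = 127000.
  From (x_3, y_3) = (999999, 127000): x_4 = 63·999999 + 62·8·127000 = 125991937; y_4 = 63·127000 + 8·999999 = 16000992.
Step 3: Verify x_4² - 62·y_4² = 15873968189011969 - 15873968189011968 = 1 (should be 1). ✓

(x_1, y_1) = (63, 8); (x_4, y_4) = (125991937, 16000992).


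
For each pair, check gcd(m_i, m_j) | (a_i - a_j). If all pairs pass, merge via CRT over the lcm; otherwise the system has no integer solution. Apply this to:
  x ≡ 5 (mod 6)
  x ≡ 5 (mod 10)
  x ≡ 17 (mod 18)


Moduli 6, 10, 18 are not pairwise coprime, so CRT works modulo lcm(m_i) when all pairwise compatibility conditions hold.
Pairwise compatibility: gcd(m_i, m_j) must divide a_i - a_j for every pair.
Merge one congruence at a time:
  Start: x ≡ 5 (mod 6).
  Combine with x ≡ 5 (mod 10): gcd(6, 10) = 2; 5 - 5 = 0, which IS divisible by 2, so compatible.
    Write x = 5 + 6·t and substitute into x ≡ 5 (mod 10): 6·t ≡ 5 − 5 = 0 (mod 10).
    Divide the congruence (and modulus) by g = 2: 3·t ≡ 0 (mod 5).
    The inverse of 3 mod 5 is 2 (since 3·2 = 6 = 1·5 + 1), so t ≡ 2·0 = 0 ≡ 0 (mod 5).
    Then x = 5 + 6·0 = 5, valid modulo lcm(6, 10) = 30: x ≡ 5 (mod 30).
  Combine with x ≡ 17 (mod 18): gcd(30, 18) = 6; 17 - 5 = 12, which IS divisible by 6, so compatible.
    Write x = 5 + 30·t and substitute into x ≡ 17 (mod 18): 30·t ≡ 17 − 5 = 12 (mod 18).
    Divide the congruence (and modulus) by g = 6: 5·t ≡ 2 (mod 3).
    Reduce coefficients mod 3: 2·t ≡ 2 (mod 3).
    The inverse of 2 mod 3 is 2 (since 2·2 = 4 = 1·3 + 1), so t ≡ 2·2 = 4 ≡ 1 (mod 3).
    Then x = 5 + 30·1 = 35, valid modulo lcm(30, 18) = 90: x ≡ 35 (mod 90).
Verify: 35 mod 6 = 5, 35 mod 10 = 5, 35 mod 18 = 17.

x ≡ 35 (mod 90).


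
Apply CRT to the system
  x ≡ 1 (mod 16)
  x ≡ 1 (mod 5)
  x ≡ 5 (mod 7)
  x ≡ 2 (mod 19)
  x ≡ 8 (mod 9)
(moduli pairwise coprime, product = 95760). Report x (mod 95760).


Product of moduli M = 16 · 5 · 7 · 19 · 9 = 95760.
Merge one congruence at a time:
  Start: x ≡ 1 (mod 16).
  Combine with x ≡ 1 (mod 5); new modulus lcm = 80.
    Write x = 1 + 16·t and substitute into x ≡ 1 (mod 5): 16·t ≡ 1 − 1 = 0 (mod 5).
    Reduce coefficients mod 5: 1·t ≡ 0 (mod 5).
    So t ≡ 0 (mod 5).
    Then x = 1 + 16·0 = 1, valid modulo lcm(16, 5) = 80: x ≡ 1 (mod 80).
  Combine with x ≡ 5 (mod 7); new modulus lcm = 560.
    Write x = 1 + 80·t and substitute into x ≡ 5 (mod 7): 80·t ≡ 5 − 1 = 4 (mod 7).
    Reduce coefficients mod 7: 3·t ≡ 4 (mod 7).
    The inverse of 3 mod 7 is 5 (since 3·5 = 15 = 2·7 + 1), so t ≡ 5·4 = 20 ≡ 6 (mod 7).
    Then x = 1 + 80·6 = 481, valid modulo lcm(80, 7) = 560: x ≡ 481 (mod 560).
  Combine with x ≡ 2 (mod 19); new modulus lcm = 10640.
    Write x = 481 + 560·t and substitute into x ≡ 2 (mod 19): 560·t ≡ 2 − 481 = -479 (mod 19).
    Reduce coefficients mod 19: 9·t ≡ 15 (mod 19).
    The inverse of 9 mod 19 is 17 (since 9·17 = 153 = 8·19 + 1), so t ≡ 17·15 = 255 ≡ 8 (mod 19).
    Then x = 481 + 560·8 = 4961, valid modulo lcm(560, 19) = 10640: x ≡ 4961 (mod 10640).
  Combine with x ≡ 8 (mod 9); new modulus lcm = 95760.
    Write x = 4961 + 10640·t and substitute into x ≡ 8 (mod 9): 10640·t ≡ 8 − 4961 = -4953 (mod 9).
    Reduce coefficients mod 9: 2·t ≡ 6 (mod 9).
    The inverse of 2 mod 9 is 5 (since 2·5 = 10 = 1·9 + 1), so t ≡ 5·6 = 30 ≡ 3 (mod 9).
    Then x = 4961 + 10640·3 = 36881, valid modulo lcm(10640, 9) = 95760: x ≡ 36881 (mod 95760).
Verify against each original: 36881 mod 16 = 1, 36881 mod 5 = 1, 36881 mod 7 = 5, 36881 mod 19 = 2, 36881 mod 9 = 8.

x ≡ 36881 (mod 95760).


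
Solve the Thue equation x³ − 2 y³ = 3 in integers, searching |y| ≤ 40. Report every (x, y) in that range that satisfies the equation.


The equation is x³ - 2y³ = 3. For fixed y, x³ = 2·y³ + 3, so a solution requires the RHS to be a perfect cube.
Strategy: iterate y from -40 to 40, compute RHS = 2·y³ + 3, and check whether it is a (positive or negative) perfect cube.
Check small values of y:
  y = 0: RHS = 3 is not a perfect cube.
  y = 1: RHS = 5 is not a perfect cube.
  y = -1: RHS = 1 = (1)³ ⇒ x = 1 works.
  y = 2: RHS = 19 is not a perfect cube.
  y = -2: RHS = -13 is not a perfect cube.
  y = 3: RHS = 57 is not a perfect cube.
  y = -3: RHS = -51 is not a perfect cube.
Continuing, at y = -4: RHS = -125 = (-5)³ ⇒ x = -5 works.
Searching the remaining y in |y| ≤ 40 finds no further solutions.
Collected solutions: (1, -1), (-5, -4).

Solutions (with |y| ≤ 40): (1, -1), (-5, -4).


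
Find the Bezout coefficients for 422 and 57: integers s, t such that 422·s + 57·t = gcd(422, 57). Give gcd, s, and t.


Euclidean algorithm on (422, 57) — divide until remainder is 0:
  422 = 7 · 57 + 23
  57 = 2 · 23 + 11
  23 = 2 · 11 + 1
  11 = 11 · 1 + 0
gcd(422, 57) = 1.
Track Bezout coefficients alongside the remainders: start with r₀ = 422 = a·1 + b·0 (s = 1, t = 0) and r₁ = 57 = a·0 + b·1 (s = 0, t = 1); each new remainder r_{k+1} = r_{k-1} − q_k·r_k inherits s_{k+1} = s_{k-1} − q_k·s_k, t_{k+1} = t_{k-1} − q_k·t_k, so r_k = a·s_k + b·t_k at every step:
  q = 7: r = 23, s = 1 − 7·0 = 1, t = 0 − 7·1 = -7  (check: 422·1 + 57·(-7) = 23)
  q = 2: r = 11, s = 0 − 2·1 = -2, t = 1 − 2·(-7) = 15  (check: 422·(-2) + 57·15 = 11)
  q = 2: r = 1, s = 1 − 2·(-2) = 5, t = -7 − 2·15 = -37  (check: 422·5 + 57·(-37) = 1)
The row with r = 1 (the gcd) gives the Bezout coefficients s = 5, t = -37.
Result: 422 · (5) + 57 · (-37) = 1.

gcd(422, 57) = 1; s = 5, t = -37 (check: 422·5 + 57·(-37) = 1).


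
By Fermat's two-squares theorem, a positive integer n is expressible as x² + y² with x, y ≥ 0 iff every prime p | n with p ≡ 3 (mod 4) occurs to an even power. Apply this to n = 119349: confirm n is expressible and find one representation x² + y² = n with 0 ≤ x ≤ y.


Step 1: Factor n = 119349 = 3^2 · 89 · 149.
Step 2: Check the mod-4 condition on each prime factor: 3 ≡ 3 (mod 4), exponent 2 (must be even); 89 ≡ 1 (mod 4), exponent 1; 149 ≡ 1 (mod 4), exponent 1.
All primes ≡ 3 (mod 4) appear to even exponent (or don't appear), so by the two-squares theorem n IS expressible as a sum of two squares.
Step 3: Build a representation. Group n = k² · m with k = 3 and m = 89 · 149 = 13261 (a product of primes ≡ 1 (mod 4)); a representation of m scales to one of n via (k·x)² + (k·y)² = k²(x² + y²). Each prime p ≡ 1 (mod 4) is itself a sum of two squares; find a² by testing p − a² for a perfect square:
  89: 89 − 1² = 88, 89 − 2² = 85, 89 − 3² = 80, 89 − 4² = 73, 89 − 5² = 64 = 8² ⇒ 89 = 5² + 8².
  149: 149 − 1² = 148, 149 − 2² = 145, 149 − 3² = 140, 149 − 4² = 133, 149 − 5² = 124, 149 − 6² = 113, 149 − 7² = 100 = 10² ⇒ 149 = 7² + 10².
  Combine using the Brahmagupta–Fibonacci identity (a² + b²)(c² + d²) = (ac − bd)² + (ad + bc)² = (ac + bd)² + (ad − bc)²:
  89 · 149 = 13261: from (5² + 8²)(7² + 10²), take (5·7 − 8·10, 5·10 + 8·7) = (35 − 80, 50 + 56) = (-45, 106); dropping signs (only squares matter) gives (45, 106); check 45² + 106² = 2025 + 11236 = 13261 ✓.
  Scale by k = 3: (3·45, 3·106) = (135, 318).
Step 4: Order so x ≤ y and verify: 135² + 318² = 18225 + 101124 = 119349 = n. ✓

n = 119349 = 135² + 318² (one valid representation with x ≤ y).


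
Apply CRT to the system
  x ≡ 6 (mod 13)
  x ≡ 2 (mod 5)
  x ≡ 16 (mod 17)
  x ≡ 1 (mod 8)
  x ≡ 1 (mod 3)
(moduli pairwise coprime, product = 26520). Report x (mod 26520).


Product of moduli M = 13 · 5 · 17 · 8 · 3 = 26520.
Merge one congruence at a time:
  Start: x ≡ 6 (mod 13).
  Combine with x ≡ 2 (mod 5); new modulus lcm = 65.
    Write x = 6 + 13·t and substitute into x ≡ 2 (mod 5): 13·t ≡ 2 − 6 = -4 (mod 5).
    Reduce coefficients mod 5: 3·t ≡ 1 (mod 5).
    The inverse of 3 mod 5 is 2 (since 3·2 = 6 = 1·5 + 1), so t ≡ 2·1 = 2 ≡ 2 (mod 5).
    Then x = 6 + 13·2 = 32, valid modulo lcm(13, 5) = 65: x ≡ 32 (mod 65).
  Combine with x ≡ 16 (mod 17); new modulus lcm = 1105.
    Write x = 32 + 65·t and substitute into x ≡ 16 (mod 17): 65·t ≡ 16 − 32 = -16 (mod 17).
    Reduce coefficients mod 17: 14·t ≡ 1 (mod 17).
    The inverse of 14 mod 17 is 11 (since 14·11 = 154 = 9·17 + 1), so t ≡ 11·1 = 11 ≡ 11 (mod 17).
    Then x = 32 + 65·11 = 747, valid modulo lcm(65, 17) = 1105: x ≡ 747 (mod 1105).
  Combine with x ≡ 1 (mod 8); new modulus lcm = 8840.
    Write x = 747 + 1105·t and substitute into x ≡ 1 (mod 8): 1105·t ≡ 1 − 747 = -746 (mod 8).
    Reduce coefficients mod 8: 1·t ≡ 6 (mod 8).
    So t ≡ 6 (mod 8).
    Then x = 747 + 1105·6 = 7377, valid modulo lcm(1105, 8) = 8840: x ≡ 7377 (mod 8840).
  Combine with x ≡ 1 (mod 3); new modulus lcm = 26520.
    Write x = 7377 + 8840·t and substitute into x ≡ 1 (mod 3): 8840·t ≡ 1 − 7377 = -7376 (mod 3).
    Reduce coefficients mod 3: 2·t ≡ 1 (mod 3).
    The inverse of 2 mod 3 is 2 (since 2·2 = 4 = 1·3 + 1), so t ≡ 2·1 = 2 ≡ 2 (mod 3).
    Then x = 7377 + 8840·2 = 25057, valid modulo lcm(8840, 3) = 26520: x ≡ 25057 (mod 26520).
Verify against each original: 25057 mod 13 = 6, 25057 mod 5 = 2, 25057 mod 17 = 16, 25057 mod 8 = 1, 25057 mod 3 = 1.

x ≡ 25057 (mod 26520).


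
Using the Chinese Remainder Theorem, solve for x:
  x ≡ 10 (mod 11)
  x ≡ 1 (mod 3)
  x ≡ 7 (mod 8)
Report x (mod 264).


Moduli 11, 3, 8 are pairwise coprime; by CRT there is a unique solution modulo M = 11 · 3 · 8 = 264.
Solve pairwise, accumulating the modulus:
  Start with x ≡ 10 (mod 11).
  Combine with x ≡ 1 (mod 3): since gcd(11, 3) = 1, we get a unique residue mod 33.
    Write x = 10 + 11·t and substitute into x ≡ 1 (mod 3): 11·t ≡ 1 − 10 = -9 (mod 3).
    Reduce coefficients mod 3: 2·t ≡ 0 (mod 3).
    The inverse of 2 mod 3 is 2 (since 2·2 = 4 = 1·3 + 1), so t ≡ 2·0 = 0 ≡ 0 (mod 3).
    Then x = 10 + 11·0 = 10, valid modulo lcm(11, 3) = 33: x ≡ 10 (mod 33).
  Combine with x ≡ 7 (mod 8): since gcd(33, 8) = 1, we get a unique residue mod 264.
    Write x = 10 + 33·t and substitute into x ≡ 7 (mod 8): 33·t ≡ 7 − 10 = -3 (mod 8).
    Reduce coefficients mod 8: 1·t ≡ 5 (mod 8).
    So t ≡ 5 (mod 8).
    Then x = 10 + 33·5 = 175, valid modulo lcm(33, 8) = 264: x ≡ 175 (mod 264).
Verify: 175 mod 11 = 10 ✓, 175 mod 3 = 1 ✓, 175 mod 8 = 7 ✓.

x ≡ 175 (mod 264).


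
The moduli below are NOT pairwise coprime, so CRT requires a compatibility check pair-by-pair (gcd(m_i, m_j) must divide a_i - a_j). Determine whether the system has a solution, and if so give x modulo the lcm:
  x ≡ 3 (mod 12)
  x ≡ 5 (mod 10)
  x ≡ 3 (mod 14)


Moduli 12, 10, 14 are not pairwise coprime, so CRT works modulo lcm(m_i) when all pairwise compatibility conditions hold.
Pairwise compatibility: gcd(m_i, m_j) must divide a_i - a_j for every pair.
Merge one congruence at a time:
  Start: x ≡ 3 (mod 12).
  Combine with x ≡ 5 (mod 10): gcd(12, 10) = 2; 5 - 3 = 2, which IS divisible by 2, so compatible.
    Write x = 3 + 12·t and substitute into x ≡ 5 (mod 10): 12·t ≡ 5 − 3 = 2 (mod 10).
    Divide the congruence (and modulus) by g = 2: 6·t ≡ 1 (mod 5).
    Reduce coefficients mod 5: 1·t ≡ 1 (mod 5).
    So t ≡ 1 (mod 5).
    Then x = 3 + 12·1 = 15, valid modulo lcm(12, 10) = 60: x ≡ 15 (mod 60).
  Combine with x ≡ 3 (mod 14): gcd(60, 14) = 2; 3 - 15 = -12, which IS divisible by 2, so compatible.
    Write x = 15 + 60·t and substitute into x ≡ 3 (mod 14): 60·t ≡ 3 − 15 = -12 (mod 14).
    Divide the congruence (and modulus) by g = 2: 30·t ≡ -6 (mod 7).
    Reduce coefficients mod 7: 2·t ≡ 1 (mod 7).
    The inverse of 2 mod 7 is 4 (since 2·4 = 8 = 1·7 + 1), so t ≡ 4·1 = 4 ≡ 4 (mod 7).
    Then x = 15 + 60·4 = 255, valid modulo lcm(60, 14) = 420: x ≡ 255 (mod 420).
Verify: 255 mod 12 = 3, 255 mod 10 = 5, 255 mod 14 = 3.

x ≡ 255 (mod 420).


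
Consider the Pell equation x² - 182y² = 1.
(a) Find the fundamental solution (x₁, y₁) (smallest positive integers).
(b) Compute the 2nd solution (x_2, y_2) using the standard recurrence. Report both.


Step 1: Find the fundamental solution (x₁, y₁) of x² - 182y² = 1.
  Expand √182 as a continued fraction. a₀ = ⌊√182⌋ = 13; iterate m_{k+1} = d_k·a_k − m_k, d_{k+1} = (182 − m_{k+1}²)/d_k, a_{k+1} = ⌊(a₀ + m_{k+1})/d_{k+1}⌋ (starting m₀ = 0, d₀ = 1), with convergents p_k = a_k·p_{k-1} + p_{k-2}, q_k = a_k·q_{k-1} + q_{k-2} (p₋₁ = 1, q₋₁ = 0):
  k = 0: a₀ = 13; p₀/q₀ = 13/1; p₀² − 182·q₀² = 169 − 182 = -13.
  k = 1: m = 13, d = 13, a = ⌊(13 + 13)/13⌋ = 2; p/q = (2·13 + 1)/(2·1 + 0) = 27/2; p² − 182·q² = 729 − 728 = 1.
  The first convergent with p² − 182·q² = 1 gives the fundamental solution (x₁, y₁) = (27, 2).
Step 2: Apply the recurrence (x_{n+1}, y_{n+1}) = (x₁x_n + 182y₁y_n, x₁y_n + y₁x_n) repeatedly.
  From (x_1, y_1) = (27, 2): x_2 = 27·27 + 182·2·2 = 1457; y_2 = 27·2 + 2·27 = 108.
Step 3: Verify x_2² - 182·y_2² = 2122849 - 2122848 = 1 (should be 1). ✓

(x_1, y_1) = (27, 2); (x_2, y_2) = (1457, 108).


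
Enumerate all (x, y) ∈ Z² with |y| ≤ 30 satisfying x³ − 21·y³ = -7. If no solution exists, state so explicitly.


The equation is x³ - 21y³ = -7. For fixed y, x³ = 21·y³ − 7, so a solution requires the RHS to be a perfect cube.
Strategy: iterate y from -30 to 30, compute RHS = 21·y³ − 7, and check whether it is a (positive or negative) perfect cube.
Check small values of y:
  y = 0: RHS = -7 is not a perfect cube.
  y = 1: RHS = 14 is not a perfect cube.
  y = -1: RHS = -28 is not a perfect cube.
  y = 2: RHS = 161 is not a perfect cube.
  y = -2: RHS = -175 is not a perfect cube.
  y = 3: RHS = 560 is not a perfect cube.
  y = -3: RHS = -574 is not a perfect cube.
Continuing the search up to |y| = 30 finds no solutions either.
No (x, y) in the scanned range satisfies the equation.

No integer solutions with |y| ≤ 30.


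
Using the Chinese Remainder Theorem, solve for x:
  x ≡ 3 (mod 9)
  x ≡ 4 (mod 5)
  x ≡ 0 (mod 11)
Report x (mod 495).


Moduli 9, 5, 11 are pairwise coprime; by CRT there is a unique solution modulo M = 9 · 5 · 11 = 495.
Solve pairwise, accumulating the modulus:
  Start with x ≡ 3 (mod 9).
  Combine with x ≡ 4 (mod 5): since gcd(9, 5) = 1, we get a unique residue mod 45.
    Write x = 3 + 9·t and substitute into x ≡ 4 (mod 5): 9·t ≡ 4 − 3 = 1 (mod 5).
    Reduce coefficients mod 5: 4·t ≡ 1 (mod 5).
    The inverse of 4 mod 5 is 4 (since 4·4 = 16 = 3·5 + 1), so t ≡ 4·1 = 4 ≡ 4 (mod 5).
    Then x = 3 + 9·4 = 39, valid modulo lcm(9, 5) = 45: x ≡ 39 (mod 45).
  Combine with x ≡ 0 (mod 11): since gcd(45, 11) = 1, we get a unique residue mod 495.
    Write x = 39 + 45·t and substitute into x ≡ 0 (mod 11): 45·t ≡ 0 − 39 = -39 (mod 11).
    Reduce coefficients mod 11: 1·t ≡ 5 (mod 11).
    So t ≡ 5 (mod 11).
    Then x = 39 + 45·5 = 264, valid modulo lcm(45, 11) = 495: x ≡ 264 (mod 495).
Verify: 264 mod 9 = 3 ✓, 264 mod 5 = 4 ✓, 264 mod 11 = 0 ✓.

x ≡ 264 (mod 495).


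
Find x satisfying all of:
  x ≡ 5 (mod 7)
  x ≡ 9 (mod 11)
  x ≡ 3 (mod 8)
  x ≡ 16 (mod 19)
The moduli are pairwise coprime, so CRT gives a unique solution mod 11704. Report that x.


Product of moduli M = 7 · 11 · 8 · 19 = 11704.
Merge one congruence at a time:
  Start: x ≡ 5 (mod 7).
  Combine with x ≡ 9 (mod 11); new modulus lcm = 77.
    Write x = 5 + 7·t and substitute into x ≡ 9 (mod 11): 7·t ≡ 9 − 5 = 4 (mod 11).
    The inverse of 7 mod 11 is 8 (since 7·8 = 56 = 5·11 + 1), so t ≡ 8·4 = 32 ≡ 10 (mod 11).
    Then x = 5 + 7·10 = 75, valid modulo lcm(7, 11) = 77: x ≡ 75 (mod 77).
  Combine with x ≡ 3 (mod 8); new modulus lcm = 616.
    Write x = 75 + 77·t and substitute into x ≡ 3 (mod 8): 77·t ≡ 3 − 75 = -72 (mod 8).
    Reduce coefficients mod 8: 5·t ≡ 0 (mod 8).
    The inverse of 5 mod 8 is 5 (since 5·5 = 25 = 3·8 + 1), so t ≡ 5·0 = 0 ≡ 0 (mod 8).
    Then x = 75 + 77·0 = 75, valid modulo lcm(77, 8) = 616: x ≡ 75 (mod 616).
  Combine with x ≡ 16 (mod 19); new modulus lcm = 11704.
    Write x = 75 + 616·t and substitute into x ≡ 16 (mod 19): 616·t ≡ 16 − 75 = -59 (mod 19).
    Reduce coefficients mod 19: 8·t ≡ 17 (mod 19).
    The inverse of 8 mod 19 is 12 (since 8·12 = 96 = 5·19 + 1), so t ≡ 12·17 = 204 ≡ 14 (mod 19).
    Then x = 75 + 616·14 = 8699, valid modulo lcm(616, 19) = 11704: x ≡ 8699 (mod 11704).
Verify against each original: 8699 mod 7 = 5, 8699 mod 11 = 9, 8699 mod 8 = 3, 8699 mod 19 = 16.

x ≡ 8699 (mod 11704).


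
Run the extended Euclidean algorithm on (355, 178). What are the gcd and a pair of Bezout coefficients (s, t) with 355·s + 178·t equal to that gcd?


Euclidean algorithm on (355, 178) — divide until remainder is 0:
  355 = 1 · 178 + 177
  178 = 1 · 177 + 1
  177 = 177 · 1 + 0
gcd(355, 178) = 1.
Track Bezout coefficients alongside the remainders: start with r₀ = 355 = a·1 + b·0 (s = 1, t = 0) and r₁ = 178 = a·0 + b·1 (s = 0, t = 1); each new remainder r_{k+1} = r_{k-1} − q_k·r_k inherits s_{k+1} = s_{k-1} − q_k·s_k, t_{k+1} = t_{k-1} − q_k·t_k, so r_k = a·s_k + b·t_k at every step:
  q = 1: r = 177, s = 1 − 1·0 = 1, t = 0 − 1·1 = -1  (check: 355·1 + 178·(-1) = 177)
  q = 1: r = 1, s = 0 − 1·1 = -1, t = 1 − 1·(-1) = 2  (check: 355·(-1) + 178·2 = 1)
The row with r = 1 (the gcd) gives the Bezout coefficients s = -1, t = 2.
Result: 355 · (-1) + 178 · (2) = 1.

gcd(355, 178) = 1; s = -1, t = 2 (check: 355·(-1) + 178·2 = 1).


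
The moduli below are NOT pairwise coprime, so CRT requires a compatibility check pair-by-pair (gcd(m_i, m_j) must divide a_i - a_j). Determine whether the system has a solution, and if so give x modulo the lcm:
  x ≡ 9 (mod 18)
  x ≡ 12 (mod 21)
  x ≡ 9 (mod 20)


Moduli 18, 21, 20 are not pairwise coprime, so CRT works modulo lcm(m_i) when all pairwise compatibility conditions hold.
Pairwise compatibility: gcd(m_i, m_j) must divide a_i - a_j for every pair.
Merge one congruence at a time:
  Start: x ≡ 9 (mod 18).
  Combine with x ≡ 12 (mod 21): gcd(18, 21) = 3; 12 - 9 = 3, which IS divisible by 3, so compatible.
    Write x = 9 + 18·t and substitute into x ≡ 12 (mod 21): 18·t ≡ 12 − 9 = 3 (mod 21).
    Divide the congruence (and modulus) by g = 3: 6·t ≡ 1 (mod 7).
    The inverse of 6 mod 7 is 6 (since 6·6 = 36 = 5·7 + 1), so t ≡ 6·1 = 6 ≡ 6 (mod 7).
    Then x = 9 + 18·6 = 117, valid modulo lcm(18, 21) = 126: x ≡ 117 (mod 126).
  Combine with x ≡ 9 (mod 20): gcd(126, 20) = 2; 9 - 117 = -108, which IS divisible by 2, so compatible.
    Write x = 117 + 126·t and substitute into x ≡ 9 (mod 20): 126·t ≡ 9 − 117 = -108 (mod 20).
    Divide the congruence (and modulus) by g = 2: 63·t ≡ -54 (mod 10).
    Reduce coefficients mod 10: 3·t ≡ 6 (mod 10).
    The inverse of 3 mod 10 is 7 (since 3·7 = 21 = 2·10 + 1), so t ≡ 7·6 = 42 ≡ 2 (mod 10).
    Then x = 117 + 126·2 = 369, valid modulo lcm(126, 20) = 1260: x ≡ 369 (mod 1260).
Verify: 369 mod 18 = 9, 369 mod 21 = 12, 369 mod 20 = 9.

x ≡ 369 (mod 1260).
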